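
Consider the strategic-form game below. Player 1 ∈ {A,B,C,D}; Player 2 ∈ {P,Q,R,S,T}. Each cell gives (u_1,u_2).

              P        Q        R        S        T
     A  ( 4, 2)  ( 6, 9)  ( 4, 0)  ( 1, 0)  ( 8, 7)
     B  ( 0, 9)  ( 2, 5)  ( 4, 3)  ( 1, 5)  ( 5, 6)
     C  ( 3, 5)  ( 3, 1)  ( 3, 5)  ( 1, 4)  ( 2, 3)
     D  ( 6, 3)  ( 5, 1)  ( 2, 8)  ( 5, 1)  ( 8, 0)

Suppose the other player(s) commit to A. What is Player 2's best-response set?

u_2(P vs A) = 2
u_2(Q vs A) = 9
u_2(R vs A) = 0
u_2(S vs A) = 0
u_2(T vs A) = 7
max payoff 9 at {Q}

P2 best: {Q}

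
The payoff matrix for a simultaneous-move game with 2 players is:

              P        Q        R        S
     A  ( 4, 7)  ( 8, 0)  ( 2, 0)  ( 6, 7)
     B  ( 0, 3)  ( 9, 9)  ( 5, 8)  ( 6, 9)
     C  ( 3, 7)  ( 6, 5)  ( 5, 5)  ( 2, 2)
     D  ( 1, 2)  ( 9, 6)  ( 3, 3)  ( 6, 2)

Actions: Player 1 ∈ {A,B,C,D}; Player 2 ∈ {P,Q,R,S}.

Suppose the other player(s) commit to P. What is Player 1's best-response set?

u_1(A vs P) = 4
u_1(B vs P) = 0
u_1(C vs P) = 3
u_1(D vs P) = 1
max payoff 4 at {A}

argmax u_1 = {A}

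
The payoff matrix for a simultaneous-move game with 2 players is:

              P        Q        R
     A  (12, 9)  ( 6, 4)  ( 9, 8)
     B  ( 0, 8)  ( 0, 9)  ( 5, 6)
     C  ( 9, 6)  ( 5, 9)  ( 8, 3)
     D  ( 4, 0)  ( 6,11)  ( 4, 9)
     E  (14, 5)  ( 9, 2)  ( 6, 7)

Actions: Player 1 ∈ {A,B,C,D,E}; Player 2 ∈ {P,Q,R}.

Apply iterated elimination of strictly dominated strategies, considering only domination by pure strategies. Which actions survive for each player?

Survivors P1:{A,E} P2:{P,R}

P1 drop B (A beats it: P:12>0 Q:6>0 R:9>5)
P1 drop C (A beats it: P:12>9 Q:6>5 R:9>8)
P1 drop D (E beats it: P:14>4 Q:9>6 R:6>4)
P2 drop Q (P beats it: A:9>4 E:5>2)
P1→{A,E} P2→{P,R}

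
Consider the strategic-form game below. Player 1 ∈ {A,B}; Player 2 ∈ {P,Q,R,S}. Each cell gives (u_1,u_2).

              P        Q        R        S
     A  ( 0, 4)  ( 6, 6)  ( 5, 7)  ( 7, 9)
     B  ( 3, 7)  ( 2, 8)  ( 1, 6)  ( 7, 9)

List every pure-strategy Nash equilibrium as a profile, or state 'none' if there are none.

Nash profiles: (A,S), (B,S)

(A,P): not NE [P1→B gives 3>0; P2→S gives 9>4]
(A,Q): not NE [P2→S gives 9>6]
(A,R): not NE [P2→S gives 9>7]
(A,S): NE
(B,P): not NE [P2→S gives 9>7]
(B,Q): not NE [P1→A gives 6>2; P2→S gives 9>8]
(B,R): not NE [P1→A gives 5>1; P2→S gives 9>6]
(B,S): NE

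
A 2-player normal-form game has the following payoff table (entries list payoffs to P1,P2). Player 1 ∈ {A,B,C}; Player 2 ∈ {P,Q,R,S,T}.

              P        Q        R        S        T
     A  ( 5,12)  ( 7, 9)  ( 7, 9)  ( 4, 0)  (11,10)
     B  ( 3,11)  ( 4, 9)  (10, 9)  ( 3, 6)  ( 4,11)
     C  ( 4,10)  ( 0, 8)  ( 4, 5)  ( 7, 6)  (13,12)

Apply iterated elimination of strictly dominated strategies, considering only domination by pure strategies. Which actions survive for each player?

P2 drop Q (P beats it: A:12>9 B:11>9 C:10>8)
P2 drop R (P beats it: A:12>9 B:11>9 C:10>5)
P1 drop B (A beats it: P:5>3 S:4>3 T:11>4)
P2 drop S (P beats it: A:12>0 C:10>6)
P1→{A,C} P2→{P,T}

Remaining: P1:{A,C} P2:{P,T}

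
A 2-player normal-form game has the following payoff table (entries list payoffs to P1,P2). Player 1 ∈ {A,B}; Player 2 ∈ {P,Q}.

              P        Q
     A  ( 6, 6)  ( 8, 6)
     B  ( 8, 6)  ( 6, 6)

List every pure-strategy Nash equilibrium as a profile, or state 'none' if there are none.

PSNE = {(A,Q), (B,P)}

(A,P): not NE [P1→B gives 8>6]
(A,Q): NE
(B,P): NE
(B,Q): not NE [P1→A gives 8>6]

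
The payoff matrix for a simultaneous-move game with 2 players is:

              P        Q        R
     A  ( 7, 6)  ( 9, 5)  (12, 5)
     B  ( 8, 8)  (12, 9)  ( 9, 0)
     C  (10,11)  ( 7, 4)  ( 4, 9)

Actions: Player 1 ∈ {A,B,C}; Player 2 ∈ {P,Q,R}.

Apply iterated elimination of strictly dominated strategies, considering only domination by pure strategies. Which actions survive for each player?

P2 drop R (P beats it: A:6>5 B:8>0 C:11>9)
P1 drop A (B beats it: P:8>7 Q:12>9)
P1→{B,C} P2→{P,Q}

Remaining: P1:{B,C} P2:{P,Q}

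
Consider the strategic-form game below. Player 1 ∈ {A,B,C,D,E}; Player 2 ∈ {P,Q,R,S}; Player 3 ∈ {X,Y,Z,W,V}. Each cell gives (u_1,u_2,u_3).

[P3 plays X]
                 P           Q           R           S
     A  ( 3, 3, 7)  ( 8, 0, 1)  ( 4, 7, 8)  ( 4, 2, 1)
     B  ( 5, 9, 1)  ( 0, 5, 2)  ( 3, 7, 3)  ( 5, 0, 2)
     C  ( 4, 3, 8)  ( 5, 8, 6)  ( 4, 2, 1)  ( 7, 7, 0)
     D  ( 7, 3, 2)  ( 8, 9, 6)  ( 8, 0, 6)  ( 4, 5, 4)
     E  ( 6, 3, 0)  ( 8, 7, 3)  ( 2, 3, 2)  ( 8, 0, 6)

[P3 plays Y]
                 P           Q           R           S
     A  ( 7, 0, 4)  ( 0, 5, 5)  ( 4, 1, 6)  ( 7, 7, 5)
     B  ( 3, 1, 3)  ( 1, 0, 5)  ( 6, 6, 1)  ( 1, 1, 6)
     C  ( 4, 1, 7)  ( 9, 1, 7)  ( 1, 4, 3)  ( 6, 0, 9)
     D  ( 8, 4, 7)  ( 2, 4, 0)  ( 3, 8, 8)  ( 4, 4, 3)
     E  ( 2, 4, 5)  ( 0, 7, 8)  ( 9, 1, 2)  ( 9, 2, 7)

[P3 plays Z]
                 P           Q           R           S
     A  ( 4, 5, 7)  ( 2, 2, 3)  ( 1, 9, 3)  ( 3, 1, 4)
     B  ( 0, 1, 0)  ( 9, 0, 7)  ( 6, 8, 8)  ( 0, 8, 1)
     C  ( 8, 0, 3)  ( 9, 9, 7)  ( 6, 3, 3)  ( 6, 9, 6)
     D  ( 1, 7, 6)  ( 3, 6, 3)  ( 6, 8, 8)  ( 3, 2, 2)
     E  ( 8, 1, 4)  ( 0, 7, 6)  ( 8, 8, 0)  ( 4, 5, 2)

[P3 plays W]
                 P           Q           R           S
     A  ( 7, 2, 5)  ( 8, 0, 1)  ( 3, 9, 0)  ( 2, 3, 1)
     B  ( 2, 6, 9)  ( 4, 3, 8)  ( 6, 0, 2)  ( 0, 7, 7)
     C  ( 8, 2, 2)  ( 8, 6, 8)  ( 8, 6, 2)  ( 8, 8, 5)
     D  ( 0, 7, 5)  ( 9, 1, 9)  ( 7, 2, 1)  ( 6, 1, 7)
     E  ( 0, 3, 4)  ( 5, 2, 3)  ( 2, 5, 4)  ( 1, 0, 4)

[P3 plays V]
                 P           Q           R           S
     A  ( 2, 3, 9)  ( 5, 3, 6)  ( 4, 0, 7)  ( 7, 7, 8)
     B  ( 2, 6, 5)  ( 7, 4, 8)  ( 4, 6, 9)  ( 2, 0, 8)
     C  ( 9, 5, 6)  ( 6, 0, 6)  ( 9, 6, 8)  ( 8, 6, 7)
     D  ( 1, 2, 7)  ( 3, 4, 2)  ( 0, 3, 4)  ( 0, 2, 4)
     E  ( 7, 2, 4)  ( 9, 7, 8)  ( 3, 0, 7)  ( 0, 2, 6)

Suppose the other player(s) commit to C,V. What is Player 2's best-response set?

BR_2 = {R,S}

u_2(P vs C,V) = 5
u_2(Q vs C,V) = 0
u_2(R vs C,V) = 6
u_2(S vs C,V) = 6
max payoff 6 at {R,S}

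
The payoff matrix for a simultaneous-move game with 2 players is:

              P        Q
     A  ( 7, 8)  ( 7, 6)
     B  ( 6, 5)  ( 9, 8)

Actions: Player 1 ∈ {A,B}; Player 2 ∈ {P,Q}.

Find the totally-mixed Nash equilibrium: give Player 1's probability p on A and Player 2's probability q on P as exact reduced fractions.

P1 indiff ⇒ q·7+(1-q)·7 = q·6+(1-q)·9 ⇒ q(1) = (1-q)(2) ⇒ q = 2/3
P2 indiff ⇒ p·8+(1-p)·5 = p·6+(1-p)·8 ⇒ p(2) = (1-p)(3) ⇒ p = 3/5

P1 mixes 3/5 on A; P2 mixes 2/3 on P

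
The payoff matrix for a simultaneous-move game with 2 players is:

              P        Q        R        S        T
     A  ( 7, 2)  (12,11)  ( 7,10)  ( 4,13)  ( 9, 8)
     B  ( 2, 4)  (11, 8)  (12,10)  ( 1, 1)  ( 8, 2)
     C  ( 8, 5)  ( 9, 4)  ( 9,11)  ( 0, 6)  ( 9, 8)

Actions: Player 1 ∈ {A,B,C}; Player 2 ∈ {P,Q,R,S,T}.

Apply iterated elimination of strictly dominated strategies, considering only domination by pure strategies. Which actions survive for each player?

IESDS → P1:{A,B} P2:{Q,R,S}

P2 drop P (R beats it: A:10>2 B:10>4 C:11>5)
P2 drop T (R beats it: A:10>8 B:10>2 C:11>8)
P1 drop C (B beats it: Q:11>9 R:12>9 S:1>0)
P1→{A,B} P2→{Q,R,S}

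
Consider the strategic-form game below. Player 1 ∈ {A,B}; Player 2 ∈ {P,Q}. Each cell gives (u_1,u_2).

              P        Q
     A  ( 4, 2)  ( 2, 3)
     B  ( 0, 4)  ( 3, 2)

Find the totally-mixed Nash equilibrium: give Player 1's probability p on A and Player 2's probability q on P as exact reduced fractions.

(p,q) = (2/3, 1/5)

P1 indiff ⇒ q·4+(1-q)·2 = q·0+(1-q)·3 ⇒ q(4) = (1-q)(1) ⇒ q = 1/5
P2 indiff ⇒ p·2+(1-p)·4 = p·3+(1-p)·2 ⇒ p(-1) = (1-p)(-2) ⇒ p = 2/3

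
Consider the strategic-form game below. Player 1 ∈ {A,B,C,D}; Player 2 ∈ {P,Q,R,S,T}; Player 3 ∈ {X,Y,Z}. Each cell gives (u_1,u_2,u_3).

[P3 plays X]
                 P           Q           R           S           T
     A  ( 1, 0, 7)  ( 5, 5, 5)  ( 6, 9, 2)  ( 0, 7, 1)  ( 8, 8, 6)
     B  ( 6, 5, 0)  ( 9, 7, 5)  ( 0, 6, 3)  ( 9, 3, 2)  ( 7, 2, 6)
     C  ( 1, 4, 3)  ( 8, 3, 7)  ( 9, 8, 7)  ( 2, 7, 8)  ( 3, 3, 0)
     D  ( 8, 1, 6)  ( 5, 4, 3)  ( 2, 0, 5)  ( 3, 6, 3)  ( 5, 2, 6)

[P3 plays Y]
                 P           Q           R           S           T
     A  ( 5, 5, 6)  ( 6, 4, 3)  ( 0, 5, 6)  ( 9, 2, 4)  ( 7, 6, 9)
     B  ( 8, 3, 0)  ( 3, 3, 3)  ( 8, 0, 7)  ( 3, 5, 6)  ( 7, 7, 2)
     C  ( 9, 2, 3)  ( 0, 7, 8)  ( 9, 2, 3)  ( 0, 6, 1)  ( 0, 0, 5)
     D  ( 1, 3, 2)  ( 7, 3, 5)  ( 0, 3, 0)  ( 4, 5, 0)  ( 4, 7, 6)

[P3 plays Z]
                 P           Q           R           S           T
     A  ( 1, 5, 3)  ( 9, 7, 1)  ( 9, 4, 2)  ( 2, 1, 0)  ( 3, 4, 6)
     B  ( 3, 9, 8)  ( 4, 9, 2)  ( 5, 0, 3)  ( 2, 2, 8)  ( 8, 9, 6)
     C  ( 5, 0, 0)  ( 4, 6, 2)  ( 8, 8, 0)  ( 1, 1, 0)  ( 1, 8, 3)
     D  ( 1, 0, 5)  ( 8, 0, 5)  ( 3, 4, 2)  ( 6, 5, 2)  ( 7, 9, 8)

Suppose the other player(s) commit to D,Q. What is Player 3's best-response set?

u_3(X vs D,Q) = 3
u_3(Y vs D,Q) = 5
u_3(Z vs D,Q) = 5
max payoff 5 at {Y,Z}

P3 best: {Y,Z}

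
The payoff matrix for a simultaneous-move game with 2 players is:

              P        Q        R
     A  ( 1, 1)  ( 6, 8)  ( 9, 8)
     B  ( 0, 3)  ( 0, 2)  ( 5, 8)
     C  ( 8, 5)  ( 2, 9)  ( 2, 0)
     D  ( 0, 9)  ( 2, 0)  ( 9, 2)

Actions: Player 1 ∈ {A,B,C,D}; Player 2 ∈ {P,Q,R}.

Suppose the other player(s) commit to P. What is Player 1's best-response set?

u_1(A vs P) = 1
u_1(B vs P) = 0
u_1(C vs P) = 8
u_1(D vs P) = 0
max payoff 8 at {C}

BR_1 = {C}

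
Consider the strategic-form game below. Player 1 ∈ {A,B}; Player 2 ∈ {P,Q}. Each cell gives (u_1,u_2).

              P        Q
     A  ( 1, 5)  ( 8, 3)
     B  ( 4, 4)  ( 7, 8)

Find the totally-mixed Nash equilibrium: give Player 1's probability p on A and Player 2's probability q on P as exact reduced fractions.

(p,q) = (2/3, 1/4)

P1 indiff ⇒ q·1+(1-q)·8 = q·4+(1-q)·7 ⇒ q(-3) = (1-q)(-1) ⇒ q = 1/4
P2 indiff ⇒ p·5+(1-p)·4 = p·3+(1-p)·8 ⇒ p(2) = (1-p)(4) ⇒ p = 2/3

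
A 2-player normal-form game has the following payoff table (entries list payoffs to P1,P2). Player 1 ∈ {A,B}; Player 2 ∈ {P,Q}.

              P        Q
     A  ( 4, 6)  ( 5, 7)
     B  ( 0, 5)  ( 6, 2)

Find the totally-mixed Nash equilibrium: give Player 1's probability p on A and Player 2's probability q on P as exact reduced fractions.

P1 indiff ⇒ q·4+(1-q)·5 = q·0+(1-q)·6 ⇒ q(4) = (1-q)(1) ⇒ q = 1/5
P2 indiff ⇒ p·6+(1-p)·5 = p·7+(1-p)·2 ⇒ p(-1) = (1-p)(-3) ⇒ p = 3/4

(p,q) = (3/4, 1/5)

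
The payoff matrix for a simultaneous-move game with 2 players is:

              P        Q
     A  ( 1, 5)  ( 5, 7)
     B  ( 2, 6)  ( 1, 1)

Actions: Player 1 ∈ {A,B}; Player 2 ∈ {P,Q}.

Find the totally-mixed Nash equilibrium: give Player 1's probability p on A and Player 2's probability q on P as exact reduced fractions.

(p,q) = (5/7, 4/5)

P1 indiff ⇒ q·1+(1-q)·5 = q·2+(1-q)·1 ⇒ q(-1) = (1-q)(-4) ⇒ q = 4/5
P2 indiff ⇒ p·5+(1-p)·6 = p·7+(1-p)·1 ⇒ p(-2) = (1-p)(-5) ⇒ p = 5/7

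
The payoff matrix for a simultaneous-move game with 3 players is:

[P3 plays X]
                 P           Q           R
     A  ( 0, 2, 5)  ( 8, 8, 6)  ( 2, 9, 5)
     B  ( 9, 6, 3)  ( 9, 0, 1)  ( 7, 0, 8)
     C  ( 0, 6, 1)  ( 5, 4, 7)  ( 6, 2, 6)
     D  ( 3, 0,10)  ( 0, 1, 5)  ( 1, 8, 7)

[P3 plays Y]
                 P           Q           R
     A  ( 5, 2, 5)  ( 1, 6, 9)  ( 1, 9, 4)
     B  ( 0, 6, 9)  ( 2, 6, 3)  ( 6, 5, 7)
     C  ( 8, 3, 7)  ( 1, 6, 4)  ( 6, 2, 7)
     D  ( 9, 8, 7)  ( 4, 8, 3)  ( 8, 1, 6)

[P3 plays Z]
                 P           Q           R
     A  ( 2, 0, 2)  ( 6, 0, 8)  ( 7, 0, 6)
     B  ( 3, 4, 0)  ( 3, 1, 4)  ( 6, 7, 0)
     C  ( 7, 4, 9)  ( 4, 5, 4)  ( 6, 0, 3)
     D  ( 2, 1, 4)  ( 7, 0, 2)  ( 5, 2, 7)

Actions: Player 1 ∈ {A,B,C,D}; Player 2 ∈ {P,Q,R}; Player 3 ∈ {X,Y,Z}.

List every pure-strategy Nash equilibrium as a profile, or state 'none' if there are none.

PSNE = {(A,R,Z)}

(A,P,X): not NE [P1→B gives 9>0; P2→R gives 9>2]
(A,P,Y): not NE [P1→D gives 9>5; P2→R gives 9>2]
(A,P,Z): not NE [P1→C gives 7>2; P3→Y gives 5>2]
(A,Q,X): not NE [P1→B gives 9>8; P2→R gives 9>8; P3→Y gives 9>6]
(A,Q,Y): not NE [P1→D gives 4>1; P2→R gives 9>6]
(A,Q,Z): not NE [P1→D gives 7>6; P3→Y gives 9>8]
(A,R,X): not NE [P1→B gives 7>2; P3→Z gives 6>5]
(A,R,Y): not NE [P1→D gives 8>1; P3→Z gives 6>4]
(A,R,Z): NE
(B,P,X): not NE [P3→Y gives 9>3]
(B,P,Y): not NE [P1→D gives 9>0]
(B,P,Z): not NE [P1→C gives 7>3; P2→R gives 7>4; P3→Y gives 9>0]
(B,Q,X): not NE [P2→P gives 6>0; P3→Z gives 4>1]
(B,Q,Y): not NE [P1→D gives 4>2; P3→Z gives 4>3]
(B,Q,Z): not NE [P1→D gives 7>3; P2→R gives 7>1]
(B,R,X): not NE [P2→P gives 6>0]
(B,R,Y): not NE [P1→D gives 8>6; P2→Q gives 6>5; P3→X gives 8>7]
(B,R,Z): not NE [P1→A gives 7>6; P3→X gives 8>0]
(C,P,X): not NE [P1→B gives 9>0; P3→Z gives 9>1]
(C,P,Y): not NE [P1→D gives 9>8; P2→Q gives 6>3; P3→Z gives 9>7]
(C,P,Z): not NE [P2→Q gives 5>4]
(C,Q,X): not NE [P1→B gives 9>5; P2→P gives 6>4]
(C,Q,Y): not NE [P1→D gives 4>1; P3→X gives 7>4]
(C,Q,Z): not NE [P1→D gives 7>4; P3→X gives 7>4]
(C,R,X): not NE [P1→B gives 7>6; P2→P gives 6>2; P3→Y gives 7>6]
(C,R,Y): not NE [P1→D gives 8>6; P2→Q gives 6>2]
(C,R,Z): not NE [P1→A gives 7>6; P2→Q gives 5>0; P3→Y gives 7>3]
(D,P,X): not NE [P1→B gives 9>3; P2→R gives 8>0]
(D,P,Y): not NE [P3→X gives 10>7]
(D,P,Z): not NE [P1→C gives 7>2; P2→R gives 2>1; P3→X gives 10>4]
(D,Q,X): not NE [P1→B gives 9>0; P2→R gives 8>1]
(D,Q,Y): not NE [P3→X gives 5>3]
(D,Q,Z): not NE [P2→R gives 2>0; P3→X gives 5>2]
(D,R,X): not NE [P1→B gives 7>1]
(D,R,Y): not NE [P2→Q gives 8>1; P3→Z gives 7>6]
(D,R,Z): not NE [P1→A gives 7>5]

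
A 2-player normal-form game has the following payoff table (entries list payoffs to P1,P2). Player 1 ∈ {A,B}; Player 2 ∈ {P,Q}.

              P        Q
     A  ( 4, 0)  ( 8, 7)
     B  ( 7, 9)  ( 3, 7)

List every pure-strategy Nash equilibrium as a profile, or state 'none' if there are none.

(A,P): not NE [P1→B gives 7>4; P2→Q gives 7>0]
(A,Q): NE
(B,P): NE
(B,Q): not NE [P1→A gives 8>3; P2→P gives 9>7]

PSNE = {(A,Q), (B,P)}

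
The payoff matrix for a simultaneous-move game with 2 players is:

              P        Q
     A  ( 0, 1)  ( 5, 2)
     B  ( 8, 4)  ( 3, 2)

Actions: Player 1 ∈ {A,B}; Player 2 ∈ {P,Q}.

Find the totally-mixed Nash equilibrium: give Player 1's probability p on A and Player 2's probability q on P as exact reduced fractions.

P1 indiff ⇒ q·0+(1-q)·5 = q·8+(1-q)·3 ⇒ q(-8) = (1-q)(-2) ⇒ q = 1/5
P2 indiff ⇒ p·1+(1-p)·4 = p·2+(1-p)·2 ⇒ p(-1) = (1-p)(-2) ⇒ p = 2/3

P1 mixes 2/3 on A; P2 mixes 1/5 on P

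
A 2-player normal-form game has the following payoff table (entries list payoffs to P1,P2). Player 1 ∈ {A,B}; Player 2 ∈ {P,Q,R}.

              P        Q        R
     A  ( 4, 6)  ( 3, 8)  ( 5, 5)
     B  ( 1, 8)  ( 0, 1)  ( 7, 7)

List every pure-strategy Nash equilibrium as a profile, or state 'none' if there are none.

(A,P): not NE [P2→Q gives 8>6]
(A,Q): NE
(A,R): not NE [P1→B gives 7>5; P2→Q gives 8>5]
(B,P): not NE [P1→A gives 4>1]
(B,Q): not NE [P1→A gives 3>0; P2→P gives 8>1]
(B,R): not NE [P2→P gives 8>7]

NE set: (A,Q)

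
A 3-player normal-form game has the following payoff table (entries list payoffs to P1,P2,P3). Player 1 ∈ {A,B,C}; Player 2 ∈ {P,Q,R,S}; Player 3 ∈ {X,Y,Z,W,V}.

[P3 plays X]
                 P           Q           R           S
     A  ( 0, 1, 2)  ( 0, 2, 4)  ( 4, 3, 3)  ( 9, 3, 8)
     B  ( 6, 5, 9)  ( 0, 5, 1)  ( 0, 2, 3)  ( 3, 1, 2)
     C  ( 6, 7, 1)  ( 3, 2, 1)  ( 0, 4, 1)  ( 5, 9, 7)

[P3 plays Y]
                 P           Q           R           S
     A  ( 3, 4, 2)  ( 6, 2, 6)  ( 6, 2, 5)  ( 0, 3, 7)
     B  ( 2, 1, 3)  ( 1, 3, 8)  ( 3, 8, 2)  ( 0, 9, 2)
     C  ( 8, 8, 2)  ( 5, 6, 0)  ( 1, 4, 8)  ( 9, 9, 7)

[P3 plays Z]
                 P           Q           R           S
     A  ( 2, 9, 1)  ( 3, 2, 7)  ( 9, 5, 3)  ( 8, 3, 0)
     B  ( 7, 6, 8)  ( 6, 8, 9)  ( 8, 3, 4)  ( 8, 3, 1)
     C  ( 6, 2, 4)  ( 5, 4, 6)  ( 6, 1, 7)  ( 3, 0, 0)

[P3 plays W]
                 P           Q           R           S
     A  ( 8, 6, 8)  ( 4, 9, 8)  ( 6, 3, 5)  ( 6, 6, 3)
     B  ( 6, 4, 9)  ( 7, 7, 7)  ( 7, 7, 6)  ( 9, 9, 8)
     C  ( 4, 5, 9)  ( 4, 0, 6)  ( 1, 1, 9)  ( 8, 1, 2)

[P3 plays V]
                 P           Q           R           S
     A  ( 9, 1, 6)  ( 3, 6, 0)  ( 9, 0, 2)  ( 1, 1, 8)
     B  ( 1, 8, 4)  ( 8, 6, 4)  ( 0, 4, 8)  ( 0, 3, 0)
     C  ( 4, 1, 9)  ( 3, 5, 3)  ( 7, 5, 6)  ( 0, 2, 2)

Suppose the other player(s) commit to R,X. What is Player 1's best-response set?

P1 best: {A}

u_1(A vs R,X) = 4
u_1(B vs R,X) = 0
u_1(C vs R,X) = 0
max payoff 4 at {A}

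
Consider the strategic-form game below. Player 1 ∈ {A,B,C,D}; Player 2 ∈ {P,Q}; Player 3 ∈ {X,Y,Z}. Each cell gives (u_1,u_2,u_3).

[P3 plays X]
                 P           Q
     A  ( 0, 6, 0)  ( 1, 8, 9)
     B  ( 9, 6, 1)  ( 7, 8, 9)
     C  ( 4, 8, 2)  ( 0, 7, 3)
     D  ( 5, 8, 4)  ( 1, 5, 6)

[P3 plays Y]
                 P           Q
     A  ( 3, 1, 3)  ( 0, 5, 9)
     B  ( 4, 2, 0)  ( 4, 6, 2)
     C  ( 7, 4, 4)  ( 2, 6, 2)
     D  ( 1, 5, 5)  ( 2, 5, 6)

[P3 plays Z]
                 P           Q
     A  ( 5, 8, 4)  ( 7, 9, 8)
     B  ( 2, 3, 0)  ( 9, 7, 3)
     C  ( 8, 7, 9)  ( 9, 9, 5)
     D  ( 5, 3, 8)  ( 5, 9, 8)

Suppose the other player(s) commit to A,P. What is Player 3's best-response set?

u_3(X vs A,P) = 0
u_3(Y vs A,P) = 3
u_3(Z vs A,P) = 4
max payoff 4 at {Z}

argmax u_3 = {Z}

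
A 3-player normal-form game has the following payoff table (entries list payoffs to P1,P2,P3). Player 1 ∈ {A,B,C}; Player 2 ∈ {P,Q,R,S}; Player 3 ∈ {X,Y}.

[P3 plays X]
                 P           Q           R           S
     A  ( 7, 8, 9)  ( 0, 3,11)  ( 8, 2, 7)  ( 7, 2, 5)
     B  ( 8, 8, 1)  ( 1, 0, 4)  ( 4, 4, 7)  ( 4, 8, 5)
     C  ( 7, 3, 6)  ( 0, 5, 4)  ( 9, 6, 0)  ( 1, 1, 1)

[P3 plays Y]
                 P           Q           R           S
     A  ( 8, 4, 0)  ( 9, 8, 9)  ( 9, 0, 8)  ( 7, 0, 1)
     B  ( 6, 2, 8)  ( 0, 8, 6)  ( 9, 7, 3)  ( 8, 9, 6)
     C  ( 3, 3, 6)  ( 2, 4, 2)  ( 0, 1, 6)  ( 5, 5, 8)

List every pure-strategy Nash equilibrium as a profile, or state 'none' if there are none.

PSNE = {(B,S,Y)}

(A,P,X): not NE [P1→B gives 8>7]
(A,P,Y): not NE [P2→Q gives 8>4; P3→X gives 9>0]
(A,Q,X): not NE [P1→B gives 1>0; P2→P gives 8>3]
(A,Q,Y): not NE [P3→X gives 11>9]
(A,R,X): not NE [P1→C gives 9>8; P2→P gives 8>2; P3→Y gives 8>7]
(A,R,Y): not NE [P2→Q gives 8>0]
(A,S,X): not NE [P2→P gives 8>2]
(A,S,Y): not NE [P1→B gives 8>7; P2→Q gives 8>0; P3→X gives 5>1]
(B,P,X): not NE [P3→Y gives 8>1]
(B,P,Y): not NE [P1→A gives 8>6; P2→S gives 9>2]
(B,Q,X): not NE [P2→S gives 8>0; P3→Y gives 6>4]
(B,Q,Y): not NE [P1→A gives 9>0; P2→S gives 9>8]
(B,R,X): not NE [P1→C gives 9>4; P2→S gives 8>4]
(B,R,Y): not NE [P2→S gives 9>7; P3→X gives 7>3]
(B,S,X): not NE [P1→A gives 7>4; P3→Y gives 6>5]
(B,S,Y): NE
(C,P,X): not NE [P1→B gives 8>7; P2→R gives 6>3]
(C,P,Y): not NE [P1→A gives 8>3; P2→S gives 5>3]
(C,Q,X): not NE [P1→B gives 1>0; P2→R gives 6>5]
(C,Q,Y): not NE [P1→A gives 9>2; P2→S gives 5>4; P3→X gives 4>2]
(C,R,X): not NE [P3→Y gives 6>0]
(C,R,Y): not NE [P1→B gives 9>0; P2→S gives 5>1]
(C,S,X): not NE [P1→A gives 7>1; P2→R gives 6>1; P3→Y gives 8>1]
(C,S,Y): not NE [P1→B gives 8>5]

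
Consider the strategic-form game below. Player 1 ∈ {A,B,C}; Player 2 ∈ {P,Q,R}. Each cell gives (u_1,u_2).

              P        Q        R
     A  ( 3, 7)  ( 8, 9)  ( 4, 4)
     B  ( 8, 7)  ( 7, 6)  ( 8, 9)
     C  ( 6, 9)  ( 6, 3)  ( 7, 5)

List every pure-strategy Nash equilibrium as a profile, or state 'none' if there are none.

PSNE = {(A,Q), (B,R)}

(A,P): not NE [P1→B gives 8>3; P2→Q gives 9>7]
(A,Q): NE
(A,R): not NE [P1→B gives 8>4; P2→Q gives 9>4]
(B,P): not NE [P2→R gives 9>7]
(B,Q): not NE [P1→A gives 8>7; P2→R gives 9>6]
(B,R): NE
(C,P): not NE [P1→B gives 8>6]
(C,Q): not NE [P1→A gives 8>6; P2→P gives 9>3]
(C,R): not NE [P1→B gives 8>7; P2→P gives 9>5]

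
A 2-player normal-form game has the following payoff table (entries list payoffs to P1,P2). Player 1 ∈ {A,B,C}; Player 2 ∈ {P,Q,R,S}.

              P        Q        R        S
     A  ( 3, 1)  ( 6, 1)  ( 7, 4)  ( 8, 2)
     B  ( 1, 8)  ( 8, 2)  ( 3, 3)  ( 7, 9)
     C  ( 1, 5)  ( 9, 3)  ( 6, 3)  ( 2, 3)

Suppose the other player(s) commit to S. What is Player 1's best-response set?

P1 best: {A}

u_1(A vs S) = 8
u_1(B vs S) = 7
u_1(C vs S) = 2
max payoff 8 at {A}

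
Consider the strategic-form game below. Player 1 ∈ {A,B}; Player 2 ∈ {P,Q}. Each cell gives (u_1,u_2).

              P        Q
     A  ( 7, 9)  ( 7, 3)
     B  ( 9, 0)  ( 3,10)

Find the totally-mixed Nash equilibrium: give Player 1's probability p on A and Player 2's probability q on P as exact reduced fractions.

P1 indiff ⇒ q·7+(1-q)·7 = q·9+(1-q)·3 ⇒ q(-2) = (1-q)(-4) ⇒ q = 2/3
P2 indiff ⇒ p·9+(1-p)·0 = p·3+(1-p)·10 ⇒ p(6) = (1-p)(10) ⇒ p = 5/8

(p,q) = (5/8, 2/3)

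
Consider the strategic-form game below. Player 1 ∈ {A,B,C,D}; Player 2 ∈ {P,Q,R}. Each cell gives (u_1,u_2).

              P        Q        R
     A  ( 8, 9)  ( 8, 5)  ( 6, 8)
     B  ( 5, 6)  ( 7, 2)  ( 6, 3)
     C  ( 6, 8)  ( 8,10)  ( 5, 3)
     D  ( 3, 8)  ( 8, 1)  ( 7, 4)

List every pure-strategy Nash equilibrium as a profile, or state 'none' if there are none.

PSNE = {(A,P), (C,Q)}

(A,P): NE
(A,Q): not NE [P2→P gives 9>5]
(A,R): not NE [P1→D gives 7>6; P2→P gives 9>8]
(B,P): not NE [P1→A gives 8>5]
(B,Q): not NE [P1→D gives 8>7; P2→P gives 6>2]
(B,R): not NE [P1→D gives 7>6; P2→P gives 6>3]
(C,P): not NE [P1→A gives 8>6; P2→Q gives 10>8]
(C,Q): NE
(C,R): not NE [P1→D gives 7>5; P2→Q gives 10>3]
(D,P): not NE [P1→A gives 8>3]
(D,Q): not NE [P2→P gives 8>1]
(D,R): not NE [P2→P gives 8>4]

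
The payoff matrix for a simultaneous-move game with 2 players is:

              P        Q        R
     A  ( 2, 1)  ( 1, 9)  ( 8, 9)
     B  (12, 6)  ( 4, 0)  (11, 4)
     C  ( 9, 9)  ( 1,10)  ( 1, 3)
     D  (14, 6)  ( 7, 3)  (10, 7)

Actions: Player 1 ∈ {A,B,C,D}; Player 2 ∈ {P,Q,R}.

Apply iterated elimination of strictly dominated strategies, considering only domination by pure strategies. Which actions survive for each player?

P1 drop A (B beats it: P:12>2 Q:4>1 R:11>8)
P1 drop C (B beats it: P:12>9 Q:4>1 R:11>1)
P2 drop Q (P beats it: B:6>0 D:6>3)
P1→{B,D} P2→{P,R}

Survivors P1:{B,D} P2:{P,R}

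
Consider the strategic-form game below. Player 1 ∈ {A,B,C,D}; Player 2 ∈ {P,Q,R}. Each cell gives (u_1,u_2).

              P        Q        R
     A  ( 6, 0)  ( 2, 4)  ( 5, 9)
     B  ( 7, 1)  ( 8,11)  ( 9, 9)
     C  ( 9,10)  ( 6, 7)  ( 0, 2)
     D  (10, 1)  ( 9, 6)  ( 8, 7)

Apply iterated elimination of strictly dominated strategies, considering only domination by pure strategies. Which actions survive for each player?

Remaining: P1:{B,D} P2:{Q,R}

P1 drop A (B beats it: P:7>6 Q:8>2 R:9>5)
P1 drop C (D beats it: P:10>9 Q:9>6 R:8>0)
P2 drop P (Q beats it: B:11>1 D:6>1)
P1→{B,D} P2→{Q,R}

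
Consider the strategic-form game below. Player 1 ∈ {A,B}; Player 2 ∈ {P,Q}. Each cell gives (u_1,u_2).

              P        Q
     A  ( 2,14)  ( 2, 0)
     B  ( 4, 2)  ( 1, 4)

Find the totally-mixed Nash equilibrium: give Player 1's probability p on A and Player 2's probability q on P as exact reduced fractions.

(p,q) = (1/8, 1/3)

P1 indiff ⇒ q·2+(1-q)·2 = q·4+(1-q)·1 ⇒ q(-2) = (1-q)(-1) ⇒ q = 1/3
P2 indiff ⇒ p·14+(1-p)·2 = p·0+(1-p)·4 ⇒ p(14) = (1-p)(2) ⇒ p = 1/8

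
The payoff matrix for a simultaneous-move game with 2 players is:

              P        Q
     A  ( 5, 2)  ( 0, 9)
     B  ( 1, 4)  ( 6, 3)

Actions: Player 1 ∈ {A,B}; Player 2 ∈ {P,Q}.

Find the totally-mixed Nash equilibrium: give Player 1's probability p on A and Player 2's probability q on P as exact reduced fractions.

P1 indiff ⇒ q·5+(1-q)·0 = q·1+(1-q)·6 ⇒ q(4) = (1-q)(6) ⇒ q = 3/5
P2 indiff ⇒ p·2+(1-p)·4 = p·9+(1-p)·3 ⇒ p(-7) = (1-p)(-1) ⇒ p = 1/8

P1 mixes 1/8 on A; P2 mixes 3/5 on P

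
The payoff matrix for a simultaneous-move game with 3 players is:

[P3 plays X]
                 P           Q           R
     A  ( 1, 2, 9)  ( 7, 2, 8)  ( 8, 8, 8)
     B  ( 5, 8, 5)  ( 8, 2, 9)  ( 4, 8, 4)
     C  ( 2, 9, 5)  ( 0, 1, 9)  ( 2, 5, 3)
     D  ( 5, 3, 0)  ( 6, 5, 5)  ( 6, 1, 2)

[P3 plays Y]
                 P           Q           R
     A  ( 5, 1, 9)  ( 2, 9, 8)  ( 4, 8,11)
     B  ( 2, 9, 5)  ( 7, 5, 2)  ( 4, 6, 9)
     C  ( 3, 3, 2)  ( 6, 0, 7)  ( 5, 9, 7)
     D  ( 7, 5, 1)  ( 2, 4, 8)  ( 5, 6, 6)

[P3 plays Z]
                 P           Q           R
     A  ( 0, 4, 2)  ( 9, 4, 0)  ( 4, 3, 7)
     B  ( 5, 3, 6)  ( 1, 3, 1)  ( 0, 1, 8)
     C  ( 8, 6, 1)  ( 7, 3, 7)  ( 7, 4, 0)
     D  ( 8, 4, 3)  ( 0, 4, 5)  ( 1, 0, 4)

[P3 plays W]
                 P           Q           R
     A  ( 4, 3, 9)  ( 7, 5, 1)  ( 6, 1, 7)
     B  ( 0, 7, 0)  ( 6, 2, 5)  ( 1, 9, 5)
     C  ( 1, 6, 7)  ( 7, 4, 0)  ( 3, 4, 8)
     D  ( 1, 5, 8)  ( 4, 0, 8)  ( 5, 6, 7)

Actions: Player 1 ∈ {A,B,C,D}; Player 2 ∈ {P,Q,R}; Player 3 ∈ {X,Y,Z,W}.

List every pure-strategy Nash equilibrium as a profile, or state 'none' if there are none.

(A,P,X): not NE [P1→D gives 5>1; P2→R gives 8>2]
(A,P,Y): not NE [P1→D gives 7>5; P2→Q gives 9>1]
(A,P,Z): not NE [P1→D gives 8>0; P3→W gives 9>2]
(A,P,W): not NE [P2→Q gives 5>3]
(A,Q,X): not NE [P1→B gives 8>7; P2→R gives 8>2]
(A,Q,Y): not NE [P1→B gives 7>2]
(A,Q,Z): not NE [P3→Y gives 8>0]
(A,Q,W): not NE [P3→Y gives 8>1]
(A,R,X): not NE [P3→Y gives 11>8]
(A,R,Y): not NE [P1→D gives 5>4; P2→Q gives 9>8]
(A,R,Z): not NE [P1→C gives 7>4; P2→Q gives 4>3; P3→Y gives 11>7]
(A,R,W): not NE [P2→Q gives 5>1; P3→Y gives 11>7]
(B,P,X): not NE [P3→Z gives 6>5]
(B,P,Y): not NE [P1→D gives 7>2; P3→Z gives 6>5]
(B,P,Z): not NE [P1→D gives 8>5]
(B,P,W): not NE [P1→A gives 4>0; P2→R gives 9>7; P3→Z gives 6>0]
(B,Q,X): not NE [P2→R gives 8>2]
(B,Q,Y): not NE [P2→P gives 9>5; P3→X gives 9>2]
(B,Q,Z): not NE [P1→A gives 9>1; P3→X gives 9>1]
(B,Q,W): not NE [P1→C gives 7>6; P2→R gives 9>2; P3→X gives 9>5]
(B,R,X): not NE [P1→A gives 8>4; P3→Y gives 9>4]
(B,R,Y): not NE [P1→D gives 5>4; P2→P gives 9>6]
(B,R,Z): not NE [P1→C gives 7>0; P2→Q gives 3>1; P3→Y gives 9>8]
(B,R,W): not NE [P1→A gives 6>1; P3→Y gives 9>5]
(C,P,X): not NE [P1→D gives 5>2; P3→W gives 7>5]
(C,P,Y): not NE [P1→D gives 7>3; P2→R gives 9>3; P3→W gives 7>2]
(C,P,Z): not NE [P3→W gives 7>1]
(C,P,W): not NE [P1→A gives 4>1]
(C,Q,X): not NE [P1→B gives 8>0; P2→P gives 9>1]
(C,Q,Y): not NE [P1→B gives 7>6; P2→R gives 9>0; P3→X gives 9>7]
(C,Q,Z): not NE [P1→A gives 9>7; P2→P gives 6>3; P3→X gives 9>7]
(C,Q,W): not NE [P2→P gives 6>4; P3→X gives 9>0]
(C,R,X): not NE [P1→A gives 8>2; P2→P gives 9>5; P3→W gives 8>3]
(C,R,Y): not NE [P3→W gives 8>7]
(C,R,Z): not NE [P2→P gives 6>4; P3→W gives 8>0]
(C,R,W): not NE [P1→A gives 6>3; P2→P gives 6>4]
(D,P,X): not NE [P2→Q gives 5>3; P3→W gives 8>0]
(D,P,Y): not NE [P2→R gives 6>5; P3→W gives 8>1]
(D,P,Z): not NE [P3→W gives 8>3]
(D,P,W): not NE [P1→A gives 4>1; P2→R gives 6>5]
(D,Q,X): not NE [P1→B gives 8>6; P3→W gives 8>5]
(D,Q,Y): not NE [P1→B gives 7>2; P2→R gives 6>4]
(D,Q,Z): not NE [P1→A gives 9>0; P3→W gives 8>5]
(D,Q,W): not NE [P1→C gives 7>4; P2→R gives 6>0]
(D,R,X): not NE [P1→A gives 8>6; P2→Q gives 5>1; P3→W gives 7>2]
(D,R,Y): not NE [P3→W gives 7>6]
(D,R,Z): not NE [P1→C gives 7>1; P2→Q gives 4>0; P3→W gives 7>4]
(D,R,W): not NE [P1→A gives 6>5]

Equilibria: none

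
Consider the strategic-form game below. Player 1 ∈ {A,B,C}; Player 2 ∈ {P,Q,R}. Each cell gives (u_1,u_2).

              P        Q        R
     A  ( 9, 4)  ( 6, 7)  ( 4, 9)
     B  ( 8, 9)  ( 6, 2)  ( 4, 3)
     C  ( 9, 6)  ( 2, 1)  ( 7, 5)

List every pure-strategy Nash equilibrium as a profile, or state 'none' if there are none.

NE set: (C,P)

(A,P): not NE [P2→R gives 9>4]
(A,Q): not NE [P2→R gives 9>7]
(A,R): not NE [P1→C gives 7>4]
(B,P): not NE [P1→C gives 9>8]
(B,Q): not NE [P2→P gives 9>2]
(B,R): not NE [P1→C gives 7>4; P2→P gives 9>3]
(C,P): NE
(C,Q): not NE [P1→B gives 6>2; P2→P gives 6>1]
(C,R): not NE [P2→P gives 6>5]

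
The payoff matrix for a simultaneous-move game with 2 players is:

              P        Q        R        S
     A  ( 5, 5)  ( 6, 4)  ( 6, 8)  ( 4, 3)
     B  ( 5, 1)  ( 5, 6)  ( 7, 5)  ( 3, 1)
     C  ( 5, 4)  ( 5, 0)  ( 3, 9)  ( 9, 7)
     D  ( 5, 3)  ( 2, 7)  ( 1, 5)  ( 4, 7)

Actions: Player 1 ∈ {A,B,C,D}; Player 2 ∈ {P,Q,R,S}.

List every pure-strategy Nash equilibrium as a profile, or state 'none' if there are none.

No pure NE.

(A,P): not NE [P2→R gives 8>5]
(A,Q): not NE [P2→R gives 8>4]
(A,R): not NE [P1→B gives 7>6]
(A,S): not NE [P1→C gives 9>4; P2→R gives 8>3]
(B,P): not NE [P2→Q gives 6>1]
(B,Q): not NE [P1→A gives 6>5]
(B,R): not NE [P2→Q gives 6>5]
(B,S): not NE [P1→C gives 9>3; P2→Q gives 6>1]
(C,P): not NE [P2→R gives 9>4]
(C,Q): not NE [P1→A gives 6>5; P2→R gives 9>0]
(C,R): not NE [P1→B gives 7>3]
(C,S): not NE [P2→R gives 9>7]
(D,P): not NE [P2→S gives 7>3]
(D,Q): not NE [P1→A gives 6>2]
(D,R): not NE [P1→B gives 7>1; P2→S gives 7>5]
(D,S): not NE [P1→C gives 9>4]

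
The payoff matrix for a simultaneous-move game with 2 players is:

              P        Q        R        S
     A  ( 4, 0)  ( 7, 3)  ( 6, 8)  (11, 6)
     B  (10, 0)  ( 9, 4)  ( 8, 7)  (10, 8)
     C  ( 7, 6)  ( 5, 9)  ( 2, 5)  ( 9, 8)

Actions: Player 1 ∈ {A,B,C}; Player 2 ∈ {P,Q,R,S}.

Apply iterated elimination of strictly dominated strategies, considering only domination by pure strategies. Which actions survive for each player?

Remaining: P1:{A,B} P2:{R,S}

P1 drop C (B beats it: P:10>7 Q:9>5 R:8>2 S:10>9)
P2 drop P (Q beats it: A:3>0 B:4>0)
P2 drop Q (R beats it: A:8>3 B:7>4)
P1→{A,B} P2→{R,S}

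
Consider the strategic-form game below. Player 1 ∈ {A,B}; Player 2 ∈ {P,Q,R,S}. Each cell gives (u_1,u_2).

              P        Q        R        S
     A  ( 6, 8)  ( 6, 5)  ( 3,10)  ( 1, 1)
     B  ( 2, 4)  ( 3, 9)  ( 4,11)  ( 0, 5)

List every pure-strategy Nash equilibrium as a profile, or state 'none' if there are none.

(A,P): not NE [P2→R gives 10>8]
(A,Q): not NE [P2→R gives 10>5]
(A,R): not NE [P1→B gives 4>3]
(A,S): not NE [P2→R gives 10>1]
(B,P): not NE [P1→A gives 6>2; P2→R gives 11>4]
(B,Q): not NE [P1→A gives 6>3; P2→R gives 11>9]
(B,R): NE
(B,S): not NE [P1→A gives 1>0; P2→R gives 11>5]

Nash profiles: (B,R)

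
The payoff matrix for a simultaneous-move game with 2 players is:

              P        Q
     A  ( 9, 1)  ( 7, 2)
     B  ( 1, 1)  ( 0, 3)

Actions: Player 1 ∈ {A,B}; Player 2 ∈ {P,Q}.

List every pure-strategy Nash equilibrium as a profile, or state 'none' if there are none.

(A,P): not NE [P2→Q gives 2>1]
(A,Q): NE
(B,P): not NE [P1→A gives 9>1; P2→Q gives 3>1]
(B,Q): not NE [P1→A gives 7>0]

NE set: (A,Q)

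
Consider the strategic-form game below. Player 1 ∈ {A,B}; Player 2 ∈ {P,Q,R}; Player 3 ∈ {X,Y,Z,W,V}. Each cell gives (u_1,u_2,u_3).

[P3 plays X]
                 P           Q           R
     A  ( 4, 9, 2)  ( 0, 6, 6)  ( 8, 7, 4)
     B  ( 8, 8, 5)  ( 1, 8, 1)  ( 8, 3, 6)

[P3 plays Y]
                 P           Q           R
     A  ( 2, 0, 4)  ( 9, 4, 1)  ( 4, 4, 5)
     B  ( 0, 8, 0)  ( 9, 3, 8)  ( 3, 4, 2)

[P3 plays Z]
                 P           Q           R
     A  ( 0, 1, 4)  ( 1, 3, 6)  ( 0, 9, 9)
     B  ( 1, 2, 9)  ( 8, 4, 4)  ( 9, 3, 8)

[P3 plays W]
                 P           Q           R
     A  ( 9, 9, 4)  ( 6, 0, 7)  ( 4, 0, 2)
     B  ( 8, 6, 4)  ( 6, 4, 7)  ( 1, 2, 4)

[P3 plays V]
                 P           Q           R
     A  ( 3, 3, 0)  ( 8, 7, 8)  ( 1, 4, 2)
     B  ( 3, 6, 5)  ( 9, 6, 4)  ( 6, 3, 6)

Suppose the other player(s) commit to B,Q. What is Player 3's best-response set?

u_3(X vs B,Q) = 1
u_3(Y vs B,Q) = 8
u_3(Z vs B,Q) = 4
u_3(W vs B,Q) = 7
u_3(V vs B,Q) = 4
max payoff 8 at {Y}

argmax u_3 = {Y}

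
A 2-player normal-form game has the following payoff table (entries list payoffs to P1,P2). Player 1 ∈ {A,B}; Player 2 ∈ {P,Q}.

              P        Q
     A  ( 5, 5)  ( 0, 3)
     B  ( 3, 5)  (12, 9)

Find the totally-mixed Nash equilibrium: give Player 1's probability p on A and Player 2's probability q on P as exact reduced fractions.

P1 indiff ⇒ q·5+(1-q)·0 = q·3+(1-q)·12 ⇒ q(2) = (1-q)(12) ⇒ q = 6/7
P2 indiff ⇒ p·5+(1-p)·5 = p·3+(1-p)·9 ⇒ p(2) = (1-p)(4) ⇒ p = 2/3

(p,q) = (2/3, 6/7)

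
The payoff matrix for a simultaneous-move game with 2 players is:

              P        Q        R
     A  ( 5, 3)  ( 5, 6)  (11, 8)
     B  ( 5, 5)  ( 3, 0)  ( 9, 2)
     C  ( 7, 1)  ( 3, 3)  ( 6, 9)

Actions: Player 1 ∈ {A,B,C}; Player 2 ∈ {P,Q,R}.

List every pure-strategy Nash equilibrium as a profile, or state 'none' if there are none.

Nash profiles: (A,R)

(A,P): not NE [P1→C gives 7>5; P2→R gives 8>3]
(A,Q): not NE [P2→R gives 8>6]
(A,R): NE
(B,P): not NE [P1→C gives 7>5]
(B,Q): not NE [P1→A gives 5>3; P2→P gives 5>0]
(B,R): not NE [P1→A gives 11>9; P2→P gives 5>2]
(C,P): not NE [P2→R gives 9>1]
(C,Q): not NE [P1→A gives 5>3; P2→R gives 9>3]
(C,R): not NE [P1→A gives 11>6]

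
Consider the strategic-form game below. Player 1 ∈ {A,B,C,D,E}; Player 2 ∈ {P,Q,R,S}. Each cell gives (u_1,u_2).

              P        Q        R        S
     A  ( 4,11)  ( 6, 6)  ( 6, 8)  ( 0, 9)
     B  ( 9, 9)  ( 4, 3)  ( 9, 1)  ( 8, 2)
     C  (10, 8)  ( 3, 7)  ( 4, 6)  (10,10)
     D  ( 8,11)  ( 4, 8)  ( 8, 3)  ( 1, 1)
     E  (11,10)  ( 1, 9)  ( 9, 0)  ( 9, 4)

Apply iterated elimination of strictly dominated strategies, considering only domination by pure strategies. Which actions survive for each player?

Remaining: P1:{C,E} P2:{P,S}

P2 drop Q (P beats it: A:11>6 B:9>3 C:8>7 D:11>8 E:10>9)
P1 drop A (B beats it: P:9>4 R:9>6 S:8>0)
P1 drop D (B beats it: P:9>8 R:9>8 S:8>1)
P2 drop R (P beats it: B:9>1 C:8>6 E:10>0)
P1 drop B (C beats it: P:10>9 S:10>8)
P1→{C,E} P2→{P,S}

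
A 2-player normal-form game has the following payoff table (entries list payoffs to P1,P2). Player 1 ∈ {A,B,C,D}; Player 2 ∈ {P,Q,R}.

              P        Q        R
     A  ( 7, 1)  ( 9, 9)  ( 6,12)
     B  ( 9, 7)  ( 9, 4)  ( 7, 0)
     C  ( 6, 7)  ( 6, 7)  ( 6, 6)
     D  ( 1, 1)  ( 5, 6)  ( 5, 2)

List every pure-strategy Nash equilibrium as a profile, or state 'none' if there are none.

(A,P): not NE [P1→B gives 9>7; P2→R gives 12>1]
(A,Q): not NE [P2→R gives 12>9]
(A,R): not NE [P1→B gives 7>6]
(B,P): NE
(B,Q): not NE [P2→P gives 7>4]
(B,R): not NE [P2→P gives 7>0]
(C,P): not NE [P1→B gives 9>6]
(C,Q): not NE [P1→B gives 9>6]
(C,R): not NE [P1→B gives 7>6; P2→Q gives 7>6]
(D,P): not NE [P1→B gives 9>1; P2→Q gives 6>1]
(D,Q): not NE [P1→B gives 9>5]
(D,R): not NE [P1→B gives 7>5; P2→Q gives 6>2]

Nash profiles: (B,P)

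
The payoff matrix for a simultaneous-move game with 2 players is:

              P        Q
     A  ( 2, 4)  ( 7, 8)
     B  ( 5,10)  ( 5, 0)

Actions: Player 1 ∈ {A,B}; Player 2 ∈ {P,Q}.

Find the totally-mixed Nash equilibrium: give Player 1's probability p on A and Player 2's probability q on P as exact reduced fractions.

(p,q) = (5/7, 2/5)

P1 indiff ⇒ q·2+(1-q)·7 = q·5+(1-q)·5 ⇒ q(-3) = (1-q)(-2) ⇒ q = 2/5
P2 indiff ⇒ p·4+(1-p)·10 = p·8+(1-p)·0 ⇒ p(-4) = (1-p)(-10) ⇒ p = 5/7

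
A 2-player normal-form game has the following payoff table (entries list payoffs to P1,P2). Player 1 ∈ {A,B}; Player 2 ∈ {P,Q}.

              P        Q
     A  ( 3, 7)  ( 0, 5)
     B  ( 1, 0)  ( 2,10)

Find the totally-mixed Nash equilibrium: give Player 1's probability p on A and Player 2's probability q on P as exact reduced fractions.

P1 indiff ⇒ q·3+(1-q)·0 = q·1+(1-q)·2 ⇒ q(2) = (1-q)(2) ⇒ q = 1/2
P2 indiff ⇒ p·7+(1-p)·0 = p·5+(1-p)·10 ⇒ p(2) = (1-p)(10) ⇒ p = 5/6

P1 mixes 5/6 on A; P2 mixes 1/2 on P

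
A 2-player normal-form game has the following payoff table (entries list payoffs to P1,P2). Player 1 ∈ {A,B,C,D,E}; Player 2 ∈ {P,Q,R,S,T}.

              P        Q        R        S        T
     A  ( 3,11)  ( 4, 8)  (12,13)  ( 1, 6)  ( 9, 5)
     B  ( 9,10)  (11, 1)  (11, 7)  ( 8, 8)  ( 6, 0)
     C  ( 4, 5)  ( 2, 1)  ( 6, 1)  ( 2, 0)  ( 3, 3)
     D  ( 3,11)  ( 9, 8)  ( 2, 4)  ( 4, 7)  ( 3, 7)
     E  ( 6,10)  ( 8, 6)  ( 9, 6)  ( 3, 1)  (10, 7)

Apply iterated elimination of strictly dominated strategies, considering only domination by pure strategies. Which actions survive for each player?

IESDS → P1:{A,B} P2:{P,R}

P1 drop C (B beats it: P:9>4 Q:11>2 R:11>6 S:8>2 T:6>3)
P1 drop D (B beats it: P:9>3 Q:11>9 R:11>2 S:8>4 T:6>3)
P2 drop Q (P beats it: A:11>8 B:10>1 E:10>6)
P2 drop S (P beats it: A:11>6 B:10>8 E:10>1)
P2 drop T (P beats it: A:11>5 B:10>0 E:10>7)
P1 drop E (B beats it: P:9>6 R:11>9)
P1→{A,B} P2→{P,R}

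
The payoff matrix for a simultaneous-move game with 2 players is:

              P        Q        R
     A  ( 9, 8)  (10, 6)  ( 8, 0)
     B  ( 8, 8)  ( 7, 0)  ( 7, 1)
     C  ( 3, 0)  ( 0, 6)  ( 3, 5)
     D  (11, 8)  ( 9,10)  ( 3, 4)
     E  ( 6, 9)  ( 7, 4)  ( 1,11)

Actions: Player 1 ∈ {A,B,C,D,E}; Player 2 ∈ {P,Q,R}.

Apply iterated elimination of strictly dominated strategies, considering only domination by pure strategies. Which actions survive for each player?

Survivors P1:{A,D} P2:{P,Q}

P1 drop B (A beats it: P:9>8 Q:10>7 R:8>7)
P1 drop C (A beats it: P:9>3 Q:10>0 R:8>3)
P1 drop E (A beats it: P:9>6 Q:10>7 R:8>1)
P2 drop R (P beats it: A:8>0 D:8>4)
P1→{A,D} P2→{P,Q}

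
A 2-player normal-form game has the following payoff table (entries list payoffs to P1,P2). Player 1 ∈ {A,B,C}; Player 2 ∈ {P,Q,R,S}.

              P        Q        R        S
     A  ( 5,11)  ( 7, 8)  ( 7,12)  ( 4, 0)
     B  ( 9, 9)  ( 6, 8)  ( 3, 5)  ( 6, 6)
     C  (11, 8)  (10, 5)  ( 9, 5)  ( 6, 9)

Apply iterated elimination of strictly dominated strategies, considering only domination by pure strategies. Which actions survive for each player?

P1 drop A (C beats it: P:11>5 Q:10>7 R:9>7 S:6>4)
P2 drop Q (P beats it: B:9>8 C:8>5)
P2 drop R (P beats it: B:9>5 C:8>5)
P1→{B,C} P2→{P,S}

Survivors P1:{B,C} P2:{P,S}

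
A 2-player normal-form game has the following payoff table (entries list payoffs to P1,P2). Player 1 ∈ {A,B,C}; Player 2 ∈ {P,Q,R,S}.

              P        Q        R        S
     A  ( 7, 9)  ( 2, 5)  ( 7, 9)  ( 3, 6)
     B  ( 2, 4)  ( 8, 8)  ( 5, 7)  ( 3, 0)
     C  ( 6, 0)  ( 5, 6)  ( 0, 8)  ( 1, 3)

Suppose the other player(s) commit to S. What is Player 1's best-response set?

u_1(A vs S) = 3
u_1(B vs S) = 3
u_1(C vs S) = 1
max payoff 3 at {A,B}

P1 best: {A,B}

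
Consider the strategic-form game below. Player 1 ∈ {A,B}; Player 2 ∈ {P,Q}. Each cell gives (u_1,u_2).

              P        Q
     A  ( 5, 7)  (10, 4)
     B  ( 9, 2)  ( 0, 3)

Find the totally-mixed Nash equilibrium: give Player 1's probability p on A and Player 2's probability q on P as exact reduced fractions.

P1 mixes 1/4 on A; P2 mixes 5/7 on P

P1 indiff ⇒ q·5+(1-q)·10 = q·9+(1-q)·0 ⇒ q(-4) = (1-q)(-10) ⇒ q = 5/7
P2 indiff ⇒ p·7+(1-p)·2 = p·4+(1-p)·3 ⇒ p(3) = (1-p)(1) ⇒ p = 1/4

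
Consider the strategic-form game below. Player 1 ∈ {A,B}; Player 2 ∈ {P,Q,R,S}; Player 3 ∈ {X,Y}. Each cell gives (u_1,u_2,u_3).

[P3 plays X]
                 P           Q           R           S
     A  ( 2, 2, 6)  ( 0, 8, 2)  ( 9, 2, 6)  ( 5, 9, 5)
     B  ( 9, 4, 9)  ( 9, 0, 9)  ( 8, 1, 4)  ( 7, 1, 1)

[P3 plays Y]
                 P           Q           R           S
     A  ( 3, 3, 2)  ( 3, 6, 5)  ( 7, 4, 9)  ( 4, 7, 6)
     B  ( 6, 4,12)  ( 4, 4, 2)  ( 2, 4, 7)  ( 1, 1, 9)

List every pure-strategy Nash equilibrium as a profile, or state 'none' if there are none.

(A,P,X): not NE [P1→B gives 9>2; P2→S gives 9>2]
(A,P,Y): not NE [P1→B gives 6>3; P2→S gives 7>3; P3→X gives 6>2]
(A,Q,X): not NE [P1→B gives 9>0; P2→S gives 9>8; P3→Y gives 5>2]
(A,Q,Y): not NE [P1→B gives 4>3; P2→S gives 7>6]
(A,R,X): not NE [P2→S gives 9>2; P3→Y gives 9>6]
(A,R,Y): not NE [P2→S gives 7>4]
(A,S,X): not NE [P1→B gives 7>5; P3→Y gives 6>5]
(A,S,Y): NE
(B,P,X): not NE [P3→Y gives 12>9]
(B,P,Y): NE
(B,Q,X): not NE [P2→P gives 4>0]
(B,Q,Y): not NE [P3→X gives 9>2]
(B,R,X): not NE [P1→A gives 9>8; P2→P gives 4>1; P3→Y gives 7>4]
(B,R,Y): not NE [P1→A gives 7>2]
(B,S,X): not NE [P2→P gives 4>1; P3→Y gives 9>1]
(B,S,Y): not NE [P1→A gives 4>1; P2→R gives 4>1]

NE set: (A,S,Y), (B,P,Y)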